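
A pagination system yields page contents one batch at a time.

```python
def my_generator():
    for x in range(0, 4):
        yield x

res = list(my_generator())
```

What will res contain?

Step 1: The generator yields each value from range(0, 4).
Step 2: list() consumes all yields: [0, 1, 2, 3].
Therefore res = [0, 1, 2, 3].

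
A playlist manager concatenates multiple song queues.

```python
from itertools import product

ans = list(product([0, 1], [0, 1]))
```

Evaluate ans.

Step 1: product([0, 1], [0, 1]) gives all pairs:
  (0, 0)
  (0, 1)
  (1, 0)
  (1, 1)
Therefore ans = [(0, 0), (0, 1), (1, 0), (1, 1)].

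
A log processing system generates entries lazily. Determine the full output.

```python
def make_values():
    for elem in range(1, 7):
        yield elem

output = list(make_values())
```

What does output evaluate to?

Step 1: The generator yields each value from range(1, 7).
Step 2: list() consumes all yields: [1, 2, 3, 4, 5, 6].
Therefore output = [1, 2, 3, 4, 5, 6].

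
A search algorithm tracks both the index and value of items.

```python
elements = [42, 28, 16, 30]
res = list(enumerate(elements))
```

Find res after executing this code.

Step 1: enumerate pairs each element with its index:
  (0, 42)
  (1, 28)
  (2, 16)
  (3, 30)
Therefore res = [(0, 42), (1, 28), (2, 16), (3, 30)].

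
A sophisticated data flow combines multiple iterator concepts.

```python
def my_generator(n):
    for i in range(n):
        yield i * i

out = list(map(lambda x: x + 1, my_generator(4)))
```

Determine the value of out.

Step 1: my_generator(4) yields squares: [0, 1, 4, 9].
Step 2: map adds 1 to each: [1, 2, 5, 10].
Therefore out = [1, 2, 5, 10].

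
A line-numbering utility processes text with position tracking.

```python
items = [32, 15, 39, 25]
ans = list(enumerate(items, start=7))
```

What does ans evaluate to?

Step 1: enumerate with start=7:
  (7, 32)
  (8, 15)
  (9, 39)
  (10, 25)
Therefore ans = [(7, 32), (8, 15), (9, 39), (10, 25)].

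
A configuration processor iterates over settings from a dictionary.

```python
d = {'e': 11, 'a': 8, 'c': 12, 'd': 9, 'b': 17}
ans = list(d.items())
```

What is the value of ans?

Step 1: d.items() returns (key, value) pairs in insertion order.
Therefore ans = [('e', 11), ('a', 8), ('c', 12), ('d', 9), ('b', 17)].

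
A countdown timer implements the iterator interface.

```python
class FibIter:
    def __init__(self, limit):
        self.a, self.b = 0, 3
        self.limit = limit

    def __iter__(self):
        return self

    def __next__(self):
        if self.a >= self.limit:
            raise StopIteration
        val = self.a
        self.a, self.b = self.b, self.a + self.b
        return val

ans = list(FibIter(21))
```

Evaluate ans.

Step 1: Fibonacci-like sequence (a=0, b=3) until >= 21:
  Yield 0, then a,b = 3,3
  Yield 3, then a,b = 3,6
  Yield 3, then a,b = 6,9
  Yield 6, then a,b = 9,15
  Yield 9, then a,b = 15,24
  Yield 15, then a,b = 24,39
Step 2: 24 >= 21, stop.
Therefore ans = [0, 3, 3, 6, 9, 15].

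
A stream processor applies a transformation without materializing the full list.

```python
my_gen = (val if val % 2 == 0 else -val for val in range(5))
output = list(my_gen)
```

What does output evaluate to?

Step 1: For each val in range(5), yield val if even, else -val:
  val=0: even, yield 0
  val=1: odd, yield -1
  val=2: even, yield 2
  val=3: odd, yield -3
  val=4: even, yield 4
Therefore output = [0, -1, 2, -3, 4].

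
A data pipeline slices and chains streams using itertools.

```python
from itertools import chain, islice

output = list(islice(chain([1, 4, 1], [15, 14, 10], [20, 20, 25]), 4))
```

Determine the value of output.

Step 1: chain([1, 4, 1], [15, 14, 10], [20, 20, 25]) = [1, 4, 1, 15, 14, 10, 20, 20, 25].
Step 2: islice takes first 4 elements: [1, 4, 1, 15].
Therefore output = [1, 4, 1, 15].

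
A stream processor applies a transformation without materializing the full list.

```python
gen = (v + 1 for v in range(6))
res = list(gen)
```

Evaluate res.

Step 1: For each v in range(6), compute v+1:
  v=0: 0+1 = 1
  v=1: 1+1 = 2
  v=2: 2+1 = 3
  v=3: 3+1 = 4
  v=4: 4+1 = 5
  v=5: 5+1 = 6
Therefore res = [1, 2, 3, 4, 5, 6].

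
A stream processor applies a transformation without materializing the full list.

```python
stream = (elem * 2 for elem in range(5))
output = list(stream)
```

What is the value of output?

Step 1: For each elem in range(5), compute elem*2:
  elem=0: 0*2 = 0
  elem=1: 1*2 = 2
  elem=2: 2*2 = 4
  elem=3: 3*2 = 6
  elem=4: 4*2 = 8
Therefore output = [0, 2, 4, 6, 8].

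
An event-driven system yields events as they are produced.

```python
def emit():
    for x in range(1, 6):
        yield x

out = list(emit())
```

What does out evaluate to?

Step 1: The generator yields each value from range(1, 6).
Step 2: list() consumes all yields: [1, 2, 3, 4, 5].
Therefore out = [1, 2, 3, 4, 5].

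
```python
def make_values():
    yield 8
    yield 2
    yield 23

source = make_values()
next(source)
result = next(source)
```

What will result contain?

Step 1: make_values() creates a generator.
Step 2: next(source) yields 8 (consumed and discarded).
Step 3: next(source) yields 2, assigned to result.
Therefore result = 2.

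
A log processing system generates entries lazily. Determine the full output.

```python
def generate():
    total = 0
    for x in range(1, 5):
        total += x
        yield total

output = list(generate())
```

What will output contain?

Step 1: Generator accumulates running sum:
  x=1: total = 1, yield 1
  x=2: total = 3, yield 3
  x=3: total = 6, yield 6
  x=4: total = 10, yield 10
Therefore output = [1, 3, 6, 10].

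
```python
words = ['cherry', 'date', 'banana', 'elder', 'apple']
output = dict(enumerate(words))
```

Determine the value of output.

Step 1: enumerate pairs indices with words:
  0 -> 'cherry'
  1 -> 'date'
  2 -> 'banana'
  3 -> 'elder'
  4 -> 'apple'
Therefore output = {0: 'cherry', 1: 'date', 2: 'banana', 3: 'elder', 4: 'apple'}.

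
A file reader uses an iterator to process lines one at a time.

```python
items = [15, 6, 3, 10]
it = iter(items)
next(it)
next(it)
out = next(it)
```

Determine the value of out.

Step 1: Create iterator over [15, 6, 3, 10].
Step 2: next() consumes 15.
Step 3: next() consumes 6.
Step 4: next() returns 3.
Therefore out = 3.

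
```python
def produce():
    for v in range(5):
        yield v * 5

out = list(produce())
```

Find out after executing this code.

Step 1: For each v in range(5), yield v * 5:
  v=0: yield 0 * 5 = 0
  v=1: yield 1 * 5 = 5
  v=2: yield 2 * 5 = 10
  v=3: yield 3 * 5 = 15
  v=4: yield 4 * 5 = 20
Therefore out = [0, 5, 10, 15, 20].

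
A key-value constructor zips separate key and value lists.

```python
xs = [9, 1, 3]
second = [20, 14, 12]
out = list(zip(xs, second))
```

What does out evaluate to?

Step 1: zip pairs elements at same index:
  Index 0: (9, 20)
  Index 1: (1, 14)
  Index 2: (3, 12)
Therefore out = [(9, 20), (1, 14), (3, 12)].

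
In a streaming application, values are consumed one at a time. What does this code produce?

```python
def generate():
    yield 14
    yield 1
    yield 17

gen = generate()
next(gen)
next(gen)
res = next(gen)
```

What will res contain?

Step 1: generate() creates a generator.
Step 2: next(gen) yields 14 (consumed and discarded).
Step 3: next(gen) yields 1 (consumed and discarded).
Step 4: next(gen) yields 17, assigned to res.
Therefore res = 17.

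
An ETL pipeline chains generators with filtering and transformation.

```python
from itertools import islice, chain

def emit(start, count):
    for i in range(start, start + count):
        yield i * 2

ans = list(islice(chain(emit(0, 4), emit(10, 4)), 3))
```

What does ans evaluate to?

Step 1: emit(0, 4) yields [0, 2, 4, 6].
Step 2: emit(10, 4) yields [20, 22, 24, 26].
Step 3: chain concatenates: [0, 2, 4, 6, 20, 22, 24, 26].
Step 4: islice takes first 3: [0, 2, 4].
Therefore ans = [0, 2, 4].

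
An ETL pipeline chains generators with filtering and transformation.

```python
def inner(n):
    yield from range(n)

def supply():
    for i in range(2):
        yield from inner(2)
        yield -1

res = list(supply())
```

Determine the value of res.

Step 1: For each i in range(2):
  i=0: yield from inner(2) -> [0, 1], then yield -1
  i=1: yield from inner(2) -> [0, 1], then yield -1
Therefore res = [0, 1, -1, 0, 1, -1].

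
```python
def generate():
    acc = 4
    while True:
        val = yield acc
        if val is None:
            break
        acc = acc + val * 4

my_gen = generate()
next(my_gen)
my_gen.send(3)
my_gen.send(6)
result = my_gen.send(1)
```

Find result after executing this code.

Step 1: next() -> yield acc=4.
Step 2: send(3) -> val=3, acc = 4 + 3*4 = 16, yield 16.
Step 3: send(6) -> val=6, acc = 16 + 6*4 = 40, yield 40.
Step 4: send(1) -> val=1, acc = 40 + 1*4 = 44, yield 44.
Therefore result = 44.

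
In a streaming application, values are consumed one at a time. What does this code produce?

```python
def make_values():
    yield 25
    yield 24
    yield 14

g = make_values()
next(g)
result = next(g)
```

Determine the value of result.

Step 1: make_values() creates a generator.
Step 2: next(g) yields 25 (consumed and discarded).
Step 3: next(g) yields 24, assigned to result.
Therefore result = 24.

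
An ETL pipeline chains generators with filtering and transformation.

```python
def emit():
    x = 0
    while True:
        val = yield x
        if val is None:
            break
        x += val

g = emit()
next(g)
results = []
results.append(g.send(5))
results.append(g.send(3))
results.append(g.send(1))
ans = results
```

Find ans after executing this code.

Step 1: next(g) -> yield 0.
Step 2: send(5) -> x = 5, yield 5.
Step 3: send(3) -> x = 8, yield 8.
Step 4: send(1) -> x = 9, yield 9.
Therefore ans = [5, 8, 9].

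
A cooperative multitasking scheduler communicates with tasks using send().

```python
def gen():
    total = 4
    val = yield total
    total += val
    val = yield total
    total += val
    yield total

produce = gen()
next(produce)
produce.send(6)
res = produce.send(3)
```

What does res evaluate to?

Step 1: next() -> yield total=4.
Step 2: send(6) -> val=6, total = 4+6 = 10, yield 10.
Step 3: send(3) -> val=3, total = 10+3 = 13, yield 13.
Therefore res = 13.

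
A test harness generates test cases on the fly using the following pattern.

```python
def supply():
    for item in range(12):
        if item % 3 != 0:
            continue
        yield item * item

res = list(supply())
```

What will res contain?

Step 1: Only yield item**2 when item is divisible by 3:
  item=0: 0 % 3 == 0, yield 0**2 = 0
  item=3: 3 % 3 == 0, yield 3**2 = 9
  item=6: 6 % 3 == 0, yield 6**2 = 36
  item=9: 9 % 3 == 0, yield 9**2 = 81
Therefore res = [0, 9, 36, 81].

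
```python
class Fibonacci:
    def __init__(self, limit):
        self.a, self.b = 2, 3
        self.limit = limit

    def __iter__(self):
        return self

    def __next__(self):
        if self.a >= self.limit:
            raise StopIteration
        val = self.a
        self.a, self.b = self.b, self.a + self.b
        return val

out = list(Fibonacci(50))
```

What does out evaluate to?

Step 1: Fibonacci-like sequence (a=2, b=3) until >= 50:
  Yield 2, then a,b = 3,5
  Yield 3, then a,b = 5,8
  Yield 5, then a,b = 8,13
  Yield 8, then a,b = 13,21
  Yield 13, then a,b = 21,34
  Yield 21, then a,b = 34,55
  Yield 34, then a,b = 55,89
Step 2: 55 >= 50, stop.
Therefore out = [2, 3, 5, 8, 13, 21, 34].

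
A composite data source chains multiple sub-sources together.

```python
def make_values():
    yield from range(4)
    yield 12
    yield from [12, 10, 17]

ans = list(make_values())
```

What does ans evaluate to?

Step 1: Trace yields in order:
  yield 0
  yield 1
  yield 2
  yield 3
  yield 12
  yield 12
  yield 10
  yield 17
Therefore ans = [0, 1, 2, 3, 12, 12, 10, 17].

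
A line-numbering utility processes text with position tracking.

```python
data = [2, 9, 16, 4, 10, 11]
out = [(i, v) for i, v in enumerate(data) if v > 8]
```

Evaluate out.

Step 1: Filter enumerate([2, 9, 16, 4, 10, 11]) keeping v > 8:
  (0, 2): 2 <= 8, excluded
  (1, 9): 9 > 8, included
  (2, 16): 16 > 8, included
  (3, 4): 4 <= 8, excluded
  (4, 10): 10 > 8, included
  (5, 11): 11 > 8, included
Therefore out = [(1, 9), (2, 16), (4, 10), (5, 11)].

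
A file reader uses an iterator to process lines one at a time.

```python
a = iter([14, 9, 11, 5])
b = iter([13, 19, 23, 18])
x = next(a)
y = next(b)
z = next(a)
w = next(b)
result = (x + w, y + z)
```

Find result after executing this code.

Step 1: a iterates [14, 9, 11, 5], b iterates [13, 19, 23, 18].
Step 2: x = next(a) = 14, y = next(b) = 13.
Step 3: z = next(a) = 9, w = next(b) = 19.
Step 4: result = (14 + 19, 13 + 9) = (33, 22).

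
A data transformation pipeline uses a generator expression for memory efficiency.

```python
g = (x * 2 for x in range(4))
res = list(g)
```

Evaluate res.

Step 1: For each x in range(4), compute x*2:
  x=0: 0*2 = 0
  x=1: 1*2 = 2
  x=2: 2*2 = 4
  x=3: 3*2 = 6
Therefore res = [0, 2, 4, 6].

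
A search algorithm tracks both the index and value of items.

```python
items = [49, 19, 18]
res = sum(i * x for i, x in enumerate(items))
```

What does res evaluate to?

Step 1: Compute i * x for each (i, x) in enumerate([49, 19, 18]):
  i=0, x=49: 0*49 = 0
  i=1, x=19: 1*19 = 19
  i=2, x=18: 2*18 = 36
Step 2: sum = 0 + 19 + 36 = 55.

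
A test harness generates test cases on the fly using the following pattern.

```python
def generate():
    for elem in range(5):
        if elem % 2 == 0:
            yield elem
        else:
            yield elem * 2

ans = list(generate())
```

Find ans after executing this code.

Step 1: For each elem in range(5), yield elem if even, else elem*2:
  elem=0 (even): yield 0
  elem=1 (odd): yield 1*2 = 2
  elem=2 (even): yield 2
  elem=3 (odd): yield 3*2 = 6
  elem=4 (even): yield 4
Therefore ans = [0, 2, 2, 6, 4].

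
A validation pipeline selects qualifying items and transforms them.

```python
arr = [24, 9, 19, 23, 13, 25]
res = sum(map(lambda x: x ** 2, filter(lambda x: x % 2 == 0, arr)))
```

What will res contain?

Step 1: Filter even numbers from [24, 9, 19, 23, 13, 25]: [24]
Step 2: Square each: [576]
Step 3: Sum = 576.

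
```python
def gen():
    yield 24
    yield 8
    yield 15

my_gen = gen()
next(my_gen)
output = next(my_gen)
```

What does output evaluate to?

Step 1: gen() creates a generator.
Step 2: next(my_gen) yields 24 (consumed and discarded).
Step 3: next(my_gen) yields 8, assigned to output.
Therefore output = 8.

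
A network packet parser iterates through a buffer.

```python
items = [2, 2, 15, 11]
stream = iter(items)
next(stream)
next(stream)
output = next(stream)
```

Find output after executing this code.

Step 1: Create iterator over [2, 2, 15, 11].
Step 2: next() consumes 2.
Step 3: next() consumes 2.
Step 4: next() returns 15.
Therefore output = 15.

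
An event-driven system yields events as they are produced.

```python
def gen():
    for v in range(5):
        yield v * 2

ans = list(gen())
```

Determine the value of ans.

Step 1: For each v in range(5), yield v * 2:
  v=0: yield 0 * 2 = 0
  v=1: yield 1 * 2 = 2
  v=2: yield 2 * 2 = 4
  v=3: yield 3 * 2 = 6
  v=4: yield 4 * 2 = 8
Therefore ans = [0, 2, 4, 6, 8].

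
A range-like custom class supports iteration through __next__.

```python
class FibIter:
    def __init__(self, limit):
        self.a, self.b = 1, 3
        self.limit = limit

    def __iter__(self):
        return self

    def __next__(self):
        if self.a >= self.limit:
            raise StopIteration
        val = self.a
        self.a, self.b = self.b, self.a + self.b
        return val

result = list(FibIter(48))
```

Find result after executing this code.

Step 1: Fibonacci-like sequence (a=1, b=3) until >= 48:
  Yield 1, then a,b = 3,4
  Yield 3, then a,b = 4,7
  Yield 4, then a,b = 7,11
  Yield 7, then a,b = 11,18
  Yield 11, then a,b = 18,29
  Yield 18, then a,b = 29,47
  Yield 29, then a,b = 47,76
  Yield 47, then a,b = 76,123
Step 2: 76 >= 48, stop.
Therefore result = [1, 3, 4, 7, 11, 18, 29, 47].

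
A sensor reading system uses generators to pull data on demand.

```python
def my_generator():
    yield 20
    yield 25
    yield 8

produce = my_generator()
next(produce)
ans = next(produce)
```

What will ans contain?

Step 1: my_generator() creates a generator.
Step 2: next(produce) yields 20 (consumed and discarded).
Step 3: next(produce) yields 25, assigned to ans.
Therefore ans = 25.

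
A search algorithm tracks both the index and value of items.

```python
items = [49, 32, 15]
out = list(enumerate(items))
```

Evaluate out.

Step 1: enumerate pairs each element with its index:
  (0, 49)
  (1, 32)
  (2, 15)
Therefore out = [(0, 49), (1, 32), (2, 15)].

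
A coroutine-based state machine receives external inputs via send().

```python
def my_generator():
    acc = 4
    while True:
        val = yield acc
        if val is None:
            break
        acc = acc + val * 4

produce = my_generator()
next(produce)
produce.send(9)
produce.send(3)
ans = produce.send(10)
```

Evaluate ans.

Step 1: next() -> yield acc=4.
Step 2: send(9) -> val=9, acc = 4 + 9*4 = 40, yield 40.
Step 3: send(3) -> val=3, acc = 40 + 3*4 = 52, yield 52.
Step 4: send(10) -> val=10, acc = 52 + 10*4 = 92, yield 92.
Therefore ans = 92.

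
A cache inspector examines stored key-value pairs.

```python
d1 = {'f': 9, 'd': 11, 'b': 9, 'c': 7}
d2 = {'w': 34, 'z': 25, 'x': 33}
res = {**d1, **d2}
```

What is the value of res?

Step 1: Merge d1 and d2 (d2 values override on key conflicts).
Step 2: d1 has keys ['f', 'd', 'b', 'c'], d2 has keys ['w', 'z', 'x'].
Therefore res = {'f': 9, 'd': 11, 'b': 9, 'c': 7, 'w': 34, 'z': 25, 'x': 33}.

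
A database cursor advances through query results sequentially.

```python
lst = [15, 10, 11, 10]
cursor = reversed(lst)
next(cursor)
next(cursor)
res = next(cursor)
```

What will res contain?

Step 1: reversed([15, 10, 11, 10]) gives iterator: [10, 11, 10, 15].
Step 2: First next() = 10, second next() = 11.
Step 3: Third next() = 10.
Therefore res = 10.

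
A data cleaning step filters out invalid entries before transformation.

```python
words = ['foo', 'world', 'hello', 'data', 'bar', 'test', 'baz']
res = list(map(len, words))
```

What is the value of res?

Step 1: Map len() to each word:
  'foo' -> 3
  'world' -> 5
  'hello' -> 5
  'data' -> 4
  'bar' -> 3
  'test' -> 4
  'baz' -> 3
Therefore res = [3, 5, 5, 4, 3, 4, 3].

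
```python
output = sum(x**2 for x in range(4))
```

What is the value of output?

Step 1: Compute x**2 for each x in range(4):
  x=0: 0**2 = 0
  x=1: 1**2 = 1
  x=2: 2**2 = 4
  x=3: 3**2 = 9
Step 2: sum = 0 + 1 + 4 + 9 = 14.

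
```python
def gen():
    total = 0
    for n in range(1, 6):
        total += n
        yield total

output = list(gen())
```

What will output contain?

Step 1: Generator accumulates running sum:
  n=1: total = 1, yield 1
  n=2: total = 3, yield 3
  n=3: total = 6, yield 6
  n=4: total = 10, yield 10
  n=5: total = 15, yield 15
Therefore output = [1, 3, 6, 10, 15].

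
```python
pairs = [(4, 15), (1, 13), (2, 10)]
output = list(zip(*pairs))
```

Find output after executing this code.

Step 1: zip(*pairs) transposes: unzips [(4, 15), (1, 13), (2, 10)] into separate sequences.
Step 2: First elements: (4, 1, 2), second elements: (15, 13, 10).
Therefore output = [(4, 1, 2), (15, 13, 10)].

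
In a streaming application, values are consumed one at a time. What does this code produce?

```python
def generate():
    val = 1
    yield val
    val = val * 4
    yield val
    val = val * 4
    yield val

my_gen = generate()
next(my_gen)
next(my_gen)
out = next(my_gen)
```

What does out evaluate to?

Step 1: Trace through generator execution:
  Yield 1: val starts at 1, yield 1
  Yield 2: val = 1 * 4 = 4, yield 4
  Yield 3: val = 4 * 4 = 16, yield 16
Step 2: First next() gets 1, second next() gets the second value, third next() yields 16.
Therefore out = 16.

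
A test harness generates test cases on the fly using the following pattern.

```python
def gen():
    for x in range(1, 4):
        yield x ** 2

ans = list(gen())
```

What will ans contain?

Step 1: For each x in range(1, 4), yield x**2:
  x=1: yield 1**2 = 1
  x=2: yield 2**2 = 4
  x=3: yield 3**2 = 9
Therefore ans = [1, 4, 9].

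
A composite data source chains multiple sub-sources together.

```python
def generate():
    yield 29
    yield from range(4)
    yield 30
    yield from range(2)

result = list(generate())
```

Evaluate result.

Step 1: Trace yields in order:
  yield 29
  yield 0
  yield 1
  yield 2
  yield 3
  yield 30
  yield 0
  yield 1
Therefore result = [29, 0, 1, 2, 3, 30, 0, 1].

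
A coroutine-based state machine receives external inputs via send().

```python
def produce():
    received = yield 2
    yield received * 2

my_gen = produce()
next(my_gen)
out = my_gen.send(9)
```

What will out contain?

Step 1: next(my_gen) advances to first yield, producing 2.
Step 2: send(9) resumes, received = 9.
Step 3: yield received * 2 = 9 * 2 = 18.
Therefore out = 18.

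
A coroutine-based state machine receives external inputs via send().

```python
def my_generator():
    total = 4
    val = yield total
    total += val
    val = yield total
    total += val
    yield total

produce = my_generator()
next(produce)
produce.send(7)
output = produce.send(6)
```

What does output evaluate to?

Step 1: next() -> yield total=4.
Step 2: send(7) -> val=7, total = 4+7 = 11, yield 11.
Step 3: send(6) -> val=6, total = 11+6 = 17, yield 17.
Therefore output = 17.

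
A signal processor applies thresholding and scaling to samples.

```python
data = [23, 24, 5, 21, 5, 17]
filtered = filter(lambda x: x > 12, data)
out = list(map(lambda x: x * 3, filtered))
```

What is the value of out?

Step 1: Filter data for elements > 12:
  23: kept
  24: kept
  5: removed
  21: kept
  5: removed
  17: kept
Step 2: Map x * 3 on filtered [23, 24, 21, 17]:
  23 -> 69
  24 -> 72
  21 -> 63
  17 -> 51
Therefore out = [69, 72, 63, 51].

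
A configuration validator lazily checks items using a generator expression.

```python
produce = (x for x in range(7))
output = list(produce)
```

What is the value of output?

Step 1: Generator expression iterates range(7): [0, 1, 2, 3, 4, 5, 6].
Step 2: list() collects all values.
Therefore output = [0, 1, 2, 3, 4, 5, 6].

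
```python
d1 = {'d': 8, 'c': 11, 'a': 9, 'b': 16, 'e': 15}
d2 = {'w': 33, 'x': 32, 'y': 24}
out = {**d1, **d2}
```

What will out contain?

Step 1: Merge d1 and d2 (d2 values override on key conflicts).
Step 2: d1 has keys ['d', 'c', 'a', 'b', 'e'], d2 has keys ['w', 'x', 'y'].
Therefore out = {'d': 8, 'c': 11, 'a': 9, 'b': 16, 'e': 15, 'w': 33, 'x': 32, 'y': 24}.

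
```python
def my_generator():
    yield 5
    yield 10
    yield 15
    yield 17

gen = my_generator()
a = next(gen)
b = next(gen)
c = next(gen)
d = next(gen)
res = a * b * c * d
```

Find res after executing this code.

Step 1: Create generator and consume all values:
  a = next(gen) = 5
  b = next(gen) = 10
  c = next(gen) = 15
  d = next(gen) = 17
Step 2: res = 5 * 10 * 15 * 17 = 12750.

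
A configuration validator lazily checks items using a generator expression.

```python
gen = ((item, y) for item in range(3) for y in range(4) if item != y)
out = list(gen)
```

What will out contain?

Step 1: Nested generator over range(3) x range(4) where item != y:
  (0, 0): excluded (item == y)
  (0, 1): included
  (0, 2): included
  (0, 3): included
  (1, 0): included
  (1, 1): excluded (item == y)
  (1, 2): included
  (1, 3): included
  (2, 0): included
  (2, 1): included
  (2, 2): excluded (item == y)
  (2, 3): included
Therefore out = [(0, 1), (0, 2), (0, 3), (1, 0), (1, 2), (1, 3), (2, 0), (2, 1), (2, 3)].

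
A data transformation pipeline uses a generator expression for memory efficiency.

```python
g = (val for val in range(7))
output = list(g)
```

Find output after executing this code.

Step 1: Generator expression iterates range(7): [0, 1, 2, 3, 4, 5, 6].
Step 2: list() collects all values.
Therefore output = [0, 1, 2, 3, 4, 5, 6].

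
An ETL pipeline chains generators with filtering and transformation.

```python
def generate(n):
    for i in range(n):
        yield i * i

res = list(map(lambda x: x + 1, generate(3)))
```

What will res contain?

Step 1: generate(3) yields squares: [0, 1, 4].
Step 2: map adds 1 to each: [1, 2, 5].
Therefore res = [1, 2, 5].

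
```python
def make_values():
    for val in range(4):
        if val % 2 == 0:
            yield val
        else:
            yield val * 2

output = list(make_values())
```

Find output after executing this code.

Step 1: For each val in range(4), yield val if even, else val*2:
  val=0 (even): yield 0
  val=1 (odd): yield 1*2 = 2
  val=2 (even): yield 2
  val=3 (odd): yield 3*2 = 6
Therefore output = [0, 2, 2, 6].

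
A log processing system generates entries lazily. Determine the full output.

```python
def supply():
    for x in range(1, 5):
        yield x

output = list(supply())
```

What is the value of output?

Step 1: The generator yields each value from range(1, 5).
Step 2: list() consumes all yields: [1, 2, 3, 4].
Therefore output = [1, 2, 3, 4].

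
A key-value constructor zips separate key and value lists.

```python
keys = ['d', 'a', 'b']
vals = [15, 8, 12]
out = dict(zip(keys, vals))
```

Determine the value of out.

Step 1: zip pairs keys with values:
  'd' -> 15
  'a' -> 8
  'b' -> 12
Therefore out = {'d': 15, 'a': 8, 'b': 12}.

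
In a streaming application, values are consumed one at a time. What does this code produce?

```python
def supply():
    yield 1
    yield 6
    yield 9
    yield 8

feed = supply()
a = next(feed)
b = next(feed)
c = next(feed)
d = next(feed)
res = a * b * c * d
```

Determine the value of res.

Step 1: Create generator and consume all values:
  a = next(feed) = 1
  b = next(feed) = 6
  c = next(feed) = 9
  d = next(feed) = 8
Step 2: res = 1 * 6 * 9 * 8 = 432.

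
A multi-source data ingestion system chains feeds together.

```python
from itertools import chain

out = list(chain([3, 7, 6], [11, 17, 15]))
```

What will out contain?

Step 1: chain() concatenates iterables: [3, 7, 6] + [11, 17, 15].
Therefore out = [3, 7, 6, 11, 17, 15].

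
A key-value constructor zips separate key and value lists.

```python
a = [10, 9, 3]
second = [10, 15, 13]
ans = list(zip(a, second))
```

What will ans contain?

Step 1: zip pairs elements at same index:
  Index 0: (10, 10)
  Index 1: (9, 15)
  Index 2: (3, 13)
Therefore ans = [(10, 10), (9, 15), (3, 13)].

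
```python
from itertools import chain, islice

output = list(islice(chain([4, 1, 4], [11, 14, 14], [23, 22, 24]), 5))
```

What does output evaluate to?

Step 1: chain([4, 1, 4], [11, 14, 14], [23, 22, 24]) = [4, 1, 4, 11, 14, 14, 23, 22, 24].
Step 2: islice takes first 5 elements: [4, 1, 4, 11, 14].
Therefore output = [4, 1, 4, 11, 14].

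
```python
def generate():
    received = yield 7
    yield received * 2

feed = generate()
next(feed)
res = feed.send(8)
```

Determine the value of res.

Step 1: next(feed) advances to first yield, producing 7.
Step 2: send(8) resumes, received = 8.
Step 3: yield received * 2 = 8 * 2 = 16.
Therefore res = 16.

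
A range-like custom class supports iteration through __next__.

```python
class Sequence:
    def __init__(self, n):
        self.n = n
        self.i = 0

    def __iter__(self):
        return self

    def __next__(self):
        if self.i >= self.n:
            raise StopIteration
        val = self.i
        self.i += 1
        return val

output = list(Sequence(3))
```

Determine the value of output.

Step 1: Sequence(3) creates an iterator counting 0 to 2.
Step 2: list() consumes all values: [0, 1, 2].
Therefore output = [0, 1, 2].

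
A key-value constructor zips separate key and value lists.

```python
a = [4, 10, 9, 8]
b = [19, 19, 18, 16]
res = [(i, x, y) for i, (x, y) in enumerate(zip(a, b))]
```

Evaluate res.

Step 1: enumerate(zip(a, b)) gives index with paired elements:
  i=0: (4, 19)
  i=1: (10, 19)
  i=2: (9, 18)
  i=3: (8, 16)
Therefore res = [(0, 4, 19), (1, 10, 19), (2, 9, 18), (3, 8, 16)].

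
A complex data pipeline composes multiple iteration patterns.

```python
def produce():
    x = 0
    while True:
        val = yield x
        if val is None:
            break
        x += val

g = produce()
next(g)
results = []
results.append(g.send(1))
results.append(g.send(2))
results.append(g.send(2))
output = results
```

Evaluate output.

Step 1: next(g) -> yield 0.
Step 2: send(1) -> x = 1, yield 1.
Step 3: send(2) -> x = 3, yield 3.
Step 4: send(2) -> x = 5, yield 5.
Therefore output = [1, 3, 5].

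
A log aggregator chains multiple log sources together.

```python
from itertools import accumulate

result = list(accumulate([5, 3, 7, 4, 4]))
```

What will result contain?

Step 1: accumulate computes running sums:
  + 5 = 5
  + 3 = 8
  + 7 = 15
  + 4 = 19
  + 4 = 23
Therefore result = [5, 8, 15, 19, 23].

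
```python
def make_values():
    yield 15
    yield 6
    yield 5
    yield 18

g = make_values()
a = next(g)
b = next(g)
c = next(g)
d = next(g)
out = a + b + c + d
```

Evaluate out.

Step 1: Create generator and consume all values:
  a = next(g) = 15
  b = next(g) = 6
  c = next(g) = 5
  d = next(g) = 18
Step 2: out = 15 + 6 + 5 + 18 = 44.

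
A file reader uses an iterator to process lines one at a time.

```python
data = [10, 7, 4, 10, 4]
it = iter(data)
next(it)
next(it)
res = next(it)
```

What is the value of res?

Step 1: Create iterator over [10, 7, 4, 10, 4].
Step 2: next() consumes 10.
Step 3: next() consumes 7.
Step 4: next() returns 4.
Therefore res = 4.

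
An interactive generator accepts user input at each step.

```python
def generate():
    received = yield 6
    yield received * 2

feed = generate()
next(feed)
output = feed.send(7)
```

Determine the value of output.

Step 1: next(feed) advances to first yield, producing 6.
Step 2: send(7) resumes, received = 7.
Step 3: yield received * 2 = 7 * 2 = 14.
Therefore output = 14.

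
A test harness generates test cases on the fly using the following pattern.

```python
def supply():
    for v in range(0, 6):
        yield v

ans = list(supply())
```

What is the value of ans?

Step 1: The generator yields each value from range(0, 6).
Step 2: list() consumes all yields: [0, 1, 2, 3, 4, 5].
Therefore ans = [0, 1, 2, 3, 4, 5].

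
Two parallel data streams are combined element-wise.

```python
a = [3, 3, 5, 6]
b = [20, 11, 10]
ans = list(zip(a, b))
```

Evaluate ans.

Step 1: zip stops at shortest (len(a)=4, len(b)=3):
  Index 0: (3, 20)
  Index 1: (3, 11)
  Index 2: (5, 10)
Step 2: Last element of a (6) has no pair, dropped.
Therefore ans = [(3, 20), (3, 11), (5, 10)].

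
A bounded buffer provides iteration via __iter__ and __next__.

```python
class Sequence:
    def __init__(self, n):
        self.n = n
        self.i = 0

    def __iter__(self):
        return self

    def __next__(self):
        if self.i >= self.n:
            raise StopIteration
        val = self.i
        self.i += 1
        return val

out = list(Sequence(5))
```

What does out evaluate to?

Step 1: Sequence(5) creates an iterator counting 0 to 4.
Step 2: list() consumes all values: [0, 1, 2, 3, 4].
Therefore out = [0, 1, 2, 3, 4].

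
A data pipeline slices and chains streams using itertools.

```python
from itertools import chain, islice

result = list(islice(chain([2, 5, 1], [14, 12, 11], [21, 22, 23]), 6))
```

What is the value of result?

Step 1: chain([2, 5, 1], [14, 12, 11], [21, 22, 23]) = [2, 5, 1, 14, 12, 11, 21, 22, 23].
Step 2: islice takes first 6 elements: [2, 5, 1, 14, 12, 11].
Therefore result = [2, 5, 1, 14, 12, 11].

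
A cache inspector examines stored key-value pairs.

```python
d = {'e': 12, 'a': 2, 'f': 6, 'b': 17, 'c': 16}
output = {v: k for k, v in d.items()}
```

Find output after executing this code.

Step 1: Invert dict (swap keys and values):
  'e': 12 -> 12: 'e'
  'a': 2 -> 2: 'a'
  'f': 6 -> 6: 'f'
  'b': 17 -> 17: 'b'
  'c': 16 -> 16: 'c'
Therefore output = {12: 'e', 2: 'a', 6: 'f', 17: 'b', 16: 'c'}.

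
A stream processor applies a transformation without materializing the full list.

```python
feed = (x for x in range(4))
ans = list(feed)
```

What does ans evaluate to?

Step 1: Generator expression iterates range(4): [0, 1, 2, 3].
Step 2: list() collects all values.
Therefore ans = [0, 1, 2, 3].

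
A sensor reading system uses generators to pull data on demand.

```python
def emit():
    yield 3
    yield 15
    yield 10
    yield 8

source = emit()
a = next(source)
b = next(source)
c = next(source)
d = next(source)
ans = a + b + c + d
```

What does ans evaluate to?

Step 1: Create generator and consume all values:
  a = next(source) = 3
  b = next(source) = 15
  c = next(source) = 10
  d = next(source) = 8
Step 2: ans = 3 + 15 + 10 + 8 = 36.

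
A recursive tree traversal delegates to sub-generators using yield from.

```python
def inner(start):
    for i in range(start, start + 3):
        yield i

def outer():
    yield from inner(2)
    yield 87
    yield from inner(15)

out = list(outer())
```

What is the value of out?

Step 1: outer() delegates to inner(2):
  yield 2
  yield 3
  yield 4
Step 2: yield 87
Step 3: Delegates to inner(15):
  yield 15
  yield 16
  yield 17
Therefore out = [2, 3, 4, 87, 15, 16, 17].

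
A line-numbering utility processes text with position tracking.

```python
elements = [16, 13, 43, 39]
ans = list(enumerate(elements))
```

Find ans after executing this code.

Step 1: enumerate pairs each element with its index:
  (0, 16)
  (1, 13)
  (2, 43)
  (3, 39)
Therefore ans = [(0, 16), (1, 13), (2, 43), (3, 39)].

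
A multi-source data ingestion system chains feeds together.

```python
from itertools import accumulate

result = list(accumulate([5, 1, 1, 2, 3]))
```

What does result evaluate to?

Step 1: accumulate computes running sums:
  + 5 = 5
  + 1 = 6
  + 1 = 7
  + 2 = 9
  + 3 = 12
Therefore result = [5, 6, 7, 9, 12].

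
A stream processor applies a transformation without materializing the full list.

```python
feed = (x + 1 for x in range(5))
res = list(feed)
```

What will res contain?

Step 1: For each x in range(5), compute x+1:
  x=0: 0+1 = 1
  x=1: 1+1 = 2
  x=2: 2+1 = 3
  x=3: 3+1 = 4
  x=4: 4+1 = 5
Therefore res = [1, 2, 3, 4, 5].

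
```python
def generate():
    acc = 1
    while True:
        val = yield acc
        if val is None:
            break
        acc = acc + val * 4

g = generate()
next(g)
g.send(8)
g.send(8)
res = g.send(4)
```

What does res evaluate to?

Step 1: next() -> yield acc=1.
Step 2: send(8) -> val=8, acc = 1 + 8*4 = 33, yield 33.
Step 3: send(8) -> val=8, acc = 33 + 8*4 = 65, yield 65.
Step 4: send(4) -> val=4, acc = 65 + 4*4 = 81, yield 81.
Therefore res = 81.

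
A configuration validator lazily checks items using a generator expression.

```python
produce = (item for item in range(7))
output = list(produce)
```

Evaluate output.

Step 1: Generator expression iterates range(7): [0, 1, 2, 3, 4, 5, 6].
Step 2: list() collects all values.
Therefore output = [0, 1, 2, 3, 4, 5, 6].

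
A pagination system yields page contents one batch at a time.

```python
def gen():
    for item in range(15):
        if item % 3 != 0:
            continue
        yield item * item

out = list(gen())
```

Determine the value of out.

Step 1: Only yield item**2 when item is divisible by 3:
  item=0: 0 % 3 == 0, yield 0**2 = 0
  item=3: 3 % 3 == 0, yield 3**2 = 9
  item=6: 6 % 3 == 0, yield 6**2 = 36
  item=9: 9 % 3 == 0, yield 9**2 = 81
  item=12: 12 % 3 == 0, yield 12**2 = 144
Therefore out = [0, 9, 36, 81, 144].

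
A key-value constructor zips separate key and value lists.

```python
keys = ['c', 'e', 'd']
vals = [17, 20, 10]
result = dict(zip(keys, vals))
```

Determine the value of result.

Step 1: zip pairs keys with values:
  'c' -> 17
  'e' -> 20
  'd' -> 10
Therefore result = {'c': 17, 'e': 20, 'd': 10}.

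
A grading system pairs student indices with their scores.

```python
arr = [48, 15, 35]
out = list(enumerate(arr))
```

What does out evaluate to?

Step 1: enumerate pairs each element with its index:
  (0, 48)
  (1, 15)
  (2, 35)
Therefore out = [(0, 48), (1, 15), (2, 35)].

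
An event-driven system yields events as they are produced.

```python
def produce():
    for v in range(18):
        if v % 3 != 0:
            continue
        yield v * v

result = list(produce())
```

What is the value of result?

Step 1: Only yield v**2 when v is divisible by 3:
  v=0: 0 % 3 == 0, yield 0**2 = 0
  v=3: 3 % 3 == 0, yield 3**2 = 9
  v=6: 6 % 3 == 0, yield 6**2 = 36
  v=9: 9 % 3 == 0, yield 9**2 = 81
  v=12: 12 % 3 == 0, yield 12**2 = 144
  v=15: 15 % 3 == 0, yield 15**2 = 225
Therefore result = [0, 9, 36, 81, 144, 225].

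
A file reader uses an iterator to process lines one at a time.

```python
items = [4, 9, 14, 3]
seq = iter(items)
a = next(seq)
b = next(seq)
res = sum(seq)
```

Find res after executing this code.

Step 1: Create iterator over [4, 9, 14, 3].
Step 2: a = next() = 4, b = next() = 9.
Step 3: sum() of remaining [14, 3] = 17.
Therefore res = 17.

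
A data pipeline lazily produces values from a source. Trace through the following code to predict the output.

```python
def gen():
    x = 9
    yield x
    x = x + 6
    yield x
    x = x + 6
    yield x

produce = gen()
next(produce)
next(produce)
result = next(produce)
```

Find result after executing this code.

Step 1: Trace through generator execution:
  Yield 1: x starts at 9, yield 9
  Yield 2: x = 9 + 6 = 15, yield 15
  Yield 3: x = 15 + 6 = 21, yield 21
Step 2: First next() gets 9, second next() gets the second value, third next() yields 21.
Therefore result = 21.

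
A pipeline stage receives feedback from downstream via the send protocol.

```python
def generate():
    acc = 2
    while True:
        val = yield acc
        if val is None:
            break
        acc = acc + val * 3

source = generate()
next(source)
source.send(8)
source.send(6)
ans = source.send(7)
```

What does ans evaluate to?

Step 1: next() -> yield acc=2.
Step 2: send(8) -> val=8, acc = 2 + 8*3 = 26, yield 26.
Step 3: send(6) -> val=6, acc = 26 + 6*3 = 44, yield 44.
Step 4: send(7) -> val=7, acc = 44 + 7*3 = 65, yield 65.
Therefore ans = 65.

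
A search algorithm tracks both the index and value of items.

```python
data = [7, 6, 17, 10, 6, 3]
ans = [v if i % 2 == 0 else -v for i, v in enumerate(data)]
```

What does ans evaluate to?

Step 1: For each (i, v), keep v if i is even, negate if odd:
  i=0 (even): keep 7
  i=1 (odd): negate to -6
  i=2 (even): keep 17
  i=3 (odd): negate to -10
  i=4 (even): keep 6
  i=5 (odd): negate to -3
Therefore ans = [7, -6, 17, -10, 6, -3].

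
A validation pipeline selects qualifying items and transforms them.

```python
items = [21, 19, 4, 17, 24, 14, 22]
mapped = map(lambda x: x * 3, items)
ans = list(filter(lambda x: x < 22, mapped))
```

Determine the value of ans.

Step 1: Map x * 3:
  21 -> 63
  19 -> 57
  4 -> 12
  17 -> 51
  24 -> 72
  14 -> 42
  22 -> 66
Step 2: Filter for < 22:
  63: removed
  57: removed
  12: kept
  51: removed
  72: removed
  42: removed
  66: removed
Therefore ans = [12].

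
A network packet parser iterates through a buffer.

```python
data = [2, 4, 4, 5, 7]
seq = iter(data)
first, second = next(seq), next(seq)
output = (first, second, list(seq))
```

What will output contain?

Step 1: Create iterator over [2, 4, 4, 5, 7].
Step 2: first = 2, second = 4.
Step 3: Remaining elements: [4, 5, 7].
Therefore output = (2, 4, [4, 5, 7]).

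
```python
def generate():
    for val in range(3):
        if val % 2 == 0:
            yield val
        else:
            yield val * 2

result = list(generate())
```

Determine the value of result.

Step 1: For each val in range(3), yield val if even, else val*2:
  val=0 (even): yield 0
  val=1 (odd): yield 1*2 = 2
  val=2 (even): yield 2
Therefore result = [0, 2, 2].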